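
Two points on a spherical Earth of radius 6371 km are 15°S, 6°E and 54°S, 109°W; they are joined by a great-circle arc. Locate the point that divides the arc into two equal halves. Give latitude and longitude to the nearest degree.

Convert each endpoint to a unit vector on the sphere (x = cos φ cos λ, y = cos φ sin λ, z = sin φ).
The central angle between the endpoints is δ = arccos(p₁·p₂) ≈ 1.601 rad (91.8°).
Interpolate at f = 1/2 with slerp weights a = sin((1−f)δ)/sin δ ≈ 0.718, b = sin(fδ)/sin δ ≈ 0.718.
p = a·p₁ + b·p₂ ≈ (0.552, -0.327, -0.767); φ = arcsin(p_z) ≈ -50.07°, λ = atan2(p_y, p_x) ≈ -30.59°.

≈ 50°S, 31°W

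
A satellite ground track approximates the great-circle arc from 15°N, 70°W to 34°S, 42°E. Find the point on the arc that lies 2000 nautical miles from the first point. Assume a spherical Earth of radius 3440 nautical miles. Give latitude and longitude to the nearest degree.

≈ 3°S, 42°W

The haversine formula gives a central angle δ ≈ 2.032 rad (116.4°) between the endpoints. The total great-circle distance is δ·R ≈ 2.032 × 3440 ≈ 6989 nmi, so the target fraction is f = 2000/6989 ≈ 0.286.
Interpolate at f ≈ 0.286 with slerp weights a = sin((1−f)δ)/sin δ ≈ 1.108, b = sin(fδ)/sin δ ≈ 0.613.
p = a·p₁ + b·p₂ ≈ (0.744, -0.666, -0.056); φ = arcsin(p_z) ≈ -3.21°, λ = atan2(p_y, p_x) ≈ -41.83°.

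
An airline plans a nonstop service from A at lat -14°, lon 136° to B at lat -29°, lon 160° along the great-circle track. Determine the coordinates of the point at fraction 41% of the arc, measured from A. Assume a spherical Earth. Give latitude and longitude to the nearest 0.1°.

Write both endpoints as unit vectors p₁, p₂ with components (cos φ cos λ, cos φ sin λ, sin φ).
The central angle between the endpoints is δ = arccos(p₁·p₂) ≈ 0.468 rad (26.8°).
Interpolate at f = 0.41 with slerp weights a = sin((1−f)δ)/sin δ ≈ 0.604, b = sin(fδ)/sin δ ≈ 0.423.
p = a·p₁ + b·p₂ ≈ (-0.769, 0.534, -0.351); φ = arcsin(p_z) ≈ -20.56°, λ = atan2(p_y, p_x) ≈ 145.24°.

≈ lat -20.6°, lon 145.2°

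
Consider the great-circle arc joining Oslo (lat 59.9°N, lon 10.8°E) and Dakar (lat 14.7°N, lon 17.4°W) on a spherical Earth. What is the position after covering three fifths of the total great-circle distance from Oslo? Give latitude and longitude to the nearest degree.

Write both endpoints as unit vectors p₁, p₂ with components (cos φ cos λ, cos φ sin λ, sin φ).
The central angle between the endpoints is δ = arccos(p₁·p₂) ≈ 0.867 rad (49.7°).
Interpolate at f = 3/5 with slerp weights a = sin((1−f)δ)/sin δ ≈ 0.446, b = sin(fδ)/sin δ ≈ 0.652.
p = a·p₁ + b·p₂ ≈ (0.821, -0.147, 0.551); φ = arcsin(p_z) ≈ 33.45°, λ = atan2(p_y, p_x) ≈ -10.13°.

≈ lat 33°N, lon 10°W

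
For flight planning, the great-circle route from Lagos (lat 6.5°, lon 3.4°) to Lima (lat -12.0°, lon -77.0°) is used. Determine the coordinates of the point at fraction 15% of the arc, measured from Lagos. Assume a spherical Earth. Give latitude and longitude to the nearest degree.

≈ lat 4°, lon -9°

Convert each endpoint to a unit vector on the sphere (x = cos φ cos λ, y = cos φ sin λ, z = sin φ).
The central angle between the endpoints is δ = arccos(p₁·p₂) ≈ 1.432 rad (82.0°).
Interpolate at f = 0.15 with slerp weights a = sin((1−f)δ)/sin δ ≈ 0.947, b = sin(fδ)/sin δ ≈ 0.215.
p = a·p₁ + b·p₂ ≈ (0.987, -0.149, 0.062); φ = arcsin(p_z) ≈ 3.58°, λ = atan2(p_y, p_x) ≈ -8.60°.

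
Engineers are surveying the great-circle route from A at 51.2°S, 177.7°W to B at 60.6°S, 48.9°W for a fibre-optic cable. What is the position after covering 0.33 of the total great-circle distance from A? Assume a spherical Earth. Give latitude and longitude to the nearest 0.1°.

≈ 67.7°S, 154.3°W

From cos δ = sin φ₁ sin φ₂ + cos φ₁ cos φ₂ cos Δλ, the central angle is δ ≈ 1.063 rad (60.9°).
Interpolate at f = 0.33 with slerp weights a = sin((1−f)δ)/sin δ ≈ 0.748, b = sin(fδ)/sin δ ≈ 0.393.
p = a·p₁ + b·p₂ ≈ (-0.341, -0.164, -0.925); φ = arcsin(p_z) ≈ -67.74°, λ = atan2(p_y, p_x) ≈ -154.30°.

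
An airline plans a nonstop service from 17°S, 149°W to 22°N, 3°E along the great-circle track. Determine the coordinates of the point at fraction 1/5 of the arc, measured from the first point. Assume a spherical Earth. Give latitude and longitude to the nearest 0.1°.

The haversine formula gives a central angle δ ≈ 2.673 rad (153.2°) between the endpoints.
Interpolate at f = 1/5 with slerp weights a = sin((1−f)δ)/sin δ ≈ 1.868, b = sin(fδ)/sin δ ≈ 1.129.
p = a·p₁ + b·p₂ ≈ (-0.486, -0.865, -0.123); φ = arcsin(p_z) ≈ -7.08°, λ = atan2(p_y, p_x) ≈ -119.31°.

≈ 7.1°S, 119.3°W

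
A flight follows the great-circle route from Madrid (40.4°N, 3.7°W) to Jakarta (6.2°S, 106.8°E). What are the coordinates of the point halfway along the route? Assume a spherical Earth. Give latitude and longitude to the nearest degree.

From cos δ = sin φ₁ sin φ₂ + cos φ₁ cos φ₂ cos Δλ, the central angle is δ ≈ 1.913 rad (109.6°).
Interpolate at f = 1/2 with slerp weights a = sin((1−f)δ)/sin δ ≈ 0.867, b = sin(fδ)/sin δ ≈ 0.867.
p = a·p₁ + b·p₂ ≈ (0.410, 0.783, 0.468); φ = arcsin(p_z) ≈ 27.93°, λ = atan2(p_y, p_x) ≈ 62.36°.

≈ 28°N, 62°E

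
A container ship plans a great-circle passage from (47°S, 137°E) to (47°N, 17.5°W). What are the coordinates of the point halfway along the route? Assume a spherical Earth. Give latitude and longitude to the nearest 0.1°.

≈ (0.0°N, 59.8°E)

The haversine formula gives a central angle δ ≈ 2.839 rad (162.7°) between the endpoints.
Interpolate at f = 1/2 with slerp weights a = sin((1−f)δ)/sin δ ≈ 3.322, b = sin(fδ)/sin δ ≈ 3.322.
p = a·p₁ + b·p₂ ≈ (0.504, 0.864, 0.000); φ = arcsin(p_z) ≈ 0.00°, λ = atan2(p_y, p_x) ≈ 59.75°.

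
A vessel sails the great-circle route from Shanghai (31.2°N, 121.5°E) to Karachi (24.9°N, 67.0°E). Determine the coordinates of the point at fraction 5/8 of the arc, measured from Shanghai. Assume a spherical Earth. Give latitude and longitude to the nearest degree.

≈ 30°N, 87°E

From cos δ = sin φ₁ sin φ₂ + cos φ₁ cos φ₂ cos Δλ, the central angle is δ ≈ 0.838 rad (48.0°).
Interpolate at f = 5/8 with slerp weights a = sin((1−f)δ)/sin δ ≈ 0.416, b = sin(fδ)/sin δ ≈ 0.673.
p = a·p₁ + b·p₂ ≈ (0.053, 0.865, 0.499); φ = arcsin(p_z) ≈ 29.92°, λ = atan2(p_y, p_x) ≈ 86.52°.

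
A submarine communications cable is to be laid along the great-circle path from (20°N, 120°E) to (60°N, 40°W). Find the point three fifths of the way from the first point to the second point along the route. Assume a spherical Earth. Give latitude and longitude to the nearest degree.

The haversine formula gives a central angle δ ≈ 1.717 rad (98.4°) between the endpoints.
Interpolate at f = 3/5 with slerp weights a = sin((1−f)δ)/sin δ ≈ 0.641, b = sin(fδ)/sin δ ≈ 0.866.
p = a·p₁ + b·p₂ ≈ (0.031, 0.243, 0.970); φ = arcsin(p_z) ≈ 75.82°, λ = atan2(p_y, p_x) ≈ 82.77°.

≈ (76°N, 83°E)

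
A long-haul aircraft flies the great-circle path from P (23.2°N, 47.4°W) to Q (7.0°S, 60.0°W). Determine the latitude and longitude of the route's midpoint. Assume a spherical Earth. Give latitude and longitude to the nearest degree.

Write both endpoints as unit vectors p₁, p₂ with components (cos φ cos λ, cos φ sin λ, sin φ).
The central angle between the endpoints is δ = arccos(p₁·p₂) ≈ 0.569 rad (32.6°).
Interpolate at f = 1/2 with slerp weights a = sin((1−f)δ)/sin δ ≈ 0.521, b = sin(fδ)/sin δ ≈ 0.521.
p = a·p₁ + b·p₂ ≈ (0.583, -0.800, 0.142); φ = arcsin(p_z) ≈ 8.15°, λ = atan2(p_y, p_x) ≈ -53.94°.

≈ (8°N, 54°W)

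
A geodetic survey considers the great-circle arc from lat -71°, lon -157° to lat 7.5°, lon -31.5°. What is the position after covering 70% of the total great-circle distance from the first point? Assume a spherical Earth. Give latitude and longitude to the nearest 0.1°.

The haversine formula gives a central angle δ ≈ 1.887 rad (108.1°) between the endpoints.
Interpolate at f = 0.70 with slerp weights a = sin((1−f)δ)/sin δ ≈ 0.564, b = sin(fδ)/sin δ ≈ 1.019.
p = a·p₁ + b·p₂ ≈ (0.693, -0.600, -0.400); φ = arcsin(p_z) ≈ -23.61°, λ = atan2(p_y, p_x) ≈ -40.89°.

≈ lat -23.6°, lon -40.9°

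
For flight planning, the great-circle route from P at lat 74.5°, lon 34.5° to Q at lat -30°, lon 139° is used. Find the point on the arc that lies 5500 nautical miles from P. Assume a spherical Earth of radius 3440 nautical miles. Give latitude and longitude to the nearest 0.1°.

Write both endpoints as unit vectors p₁, p₂ with components (cos φ cos λ, cos φ sin λ, sin φ).
The central angle between the endpoints is δ = arccos(p₁·p₂) ≈ 2.141 rad (122.7°). The total great-circle distance is δ·R ≈ 2.141 × 3440 ≈ 7365 nmi, so the target fraction is f = 5500/7365 ≈ 0.747.
Interpolate at f ≈ 0.747 with slerp weights a = sin((1−f)δ)/sin δ ≈ 0.613, b = sin(fδ)/sin δ ≈ 1.187.
p = a·p₁ + b·p₂ ≈ (-0.641, 0.767, -0.003); φ = arcsin(p_z) ≈ -0.18°, λ = atan2(p_y, p_x) ≈ 129.88°.

≈ lat -0.2°, lon 129.9°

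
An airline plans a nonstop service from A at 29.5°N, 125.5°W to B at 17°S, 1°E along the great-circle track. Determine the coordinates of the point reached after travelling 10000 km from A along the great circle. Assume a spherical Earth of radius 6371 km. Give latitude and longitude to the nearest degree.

Convert each endpoint to a unit vector on the sphere (x = cos φ cos λ, y = cos φ sin λ, z = sin φ).
The central angle between the endpoints is δ = arccos(p₁·p₂) ≈ 2.264 rad (129.7°). The total great-circle distance is δ·R ≈ 2.264 × 6371 ≈ 14424 km, so the target fraction is f = 10000/14424 ≈ 0.693.
Interpolate at f ≈ 0.693 with slerp weights a = sin((1−f)δ)/sin δ ≈ 0.832, b = sin(fδ)/sin δ ≈ 1.300.
p = a·p₁ + b·p₂ ≈ (0.823, -0.568, 0.030); φ = arcsin(p_z) ≈ 1.70°, λ = atan2(p_y, p_x) ≈ -34.62°.

≈ 2°N, 35°W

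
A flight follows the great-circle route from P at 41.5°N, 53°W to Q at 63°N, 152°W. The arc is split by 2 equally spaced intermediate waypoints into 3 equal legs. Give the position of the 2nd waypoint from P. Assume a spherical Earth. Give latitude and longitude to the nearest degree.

Convert each endpoint to a unit vector on the sphere (x = cos φ cos λ, y = cos φ sin λ, z = sin φ).
The central angle between the endpoints is δ = arccos(p₁·p₂) ≈ 1.004 rad (57.5°).
Interpolate at f = 2/3 with slerp weights a = sin((1−f)δ)/sin δ ≈ 0.389, b = sin(fδ)/sin δ ≈ 0.735.
p = a·p₁ + b·p₂ ≈ (-0.119, -0.390, 0.913); φ = arcsin(p_z) ≈ 65.95°, λ = atan2(p_y, p_x) ≈ -107.03°.

≈ 66°N, 107°W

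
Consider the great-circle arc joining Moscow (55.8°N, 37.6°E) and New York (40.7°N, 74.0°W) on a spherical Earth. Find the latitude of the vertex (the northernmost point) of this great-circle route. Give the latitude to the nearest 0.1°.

≈ 64.6°N

The great circle lies in the plane with unit normal n̂ = (p₁ × p₂)/|p₁ × p₂|.
Here n̂_z ≈ -0.429; the vertex latitude is φ_max = arccos|n̂_z| ≈ 64.6°.
Check via Clairaut: cos φ_max = |cos φ₁| · sin C = cos(55.8°)·sin(49.7°) ≈ 0.429, again giving ≈ 64.6°.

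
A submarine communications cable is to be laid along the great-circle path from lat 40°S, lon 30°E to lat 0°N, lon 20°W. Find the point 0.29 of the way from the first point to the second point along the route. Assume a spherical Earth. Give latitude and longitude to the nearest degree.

Write both endpoints as unit vectors p₁, p₂ with components (cos φ cos λ, cos φ sin λ, sin φ).
The central angle between the endpoints is δ = arccos(p₁·p₂) ≈ 1.056 rad (60.5°).
Interpolate at f = 0.29 with slerp weights a = sin((1−f)δ)/sin δ ≈ 0.783, b = sin(fδ)/sin δ ≈ 0.346.
p = a·p₁ + b·p₂ ≈ (0.845, 0.181, -0.503); φ = arcsin(p_z) ≈ -30.22°, λ = atan2(p_y, p_x) ≈ 12.12°.

≈ lat 30°S, lon 12°E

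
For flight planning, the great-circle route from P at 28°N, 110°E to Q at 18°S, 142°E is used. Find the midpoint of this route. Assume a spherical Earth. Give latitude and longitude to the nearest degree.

≈ 5°N, 127°E

Write both endpoints as unit vectors p₁, p₂ with components (cos φ cos λ, cos φ sin λ, sin φ).
The central angle between the endpoints is δ = arccos(p₁·p₂) ≈ 0.968 rad (55.5°).
Interpolate at f = 1/2 with slerp weights a = sin((1−f)δ)/sin δ ≈ 0.565, b = sin(fδ)/sin δ ≈ 0.565.
p = a·p₁ + b·p₂ ≈ (-0.594, 0.799, 0.091); φ = arcsin(p_z) ≈ 5.20°, λ = atan2(p_y, p_x) ≈ 126.61°.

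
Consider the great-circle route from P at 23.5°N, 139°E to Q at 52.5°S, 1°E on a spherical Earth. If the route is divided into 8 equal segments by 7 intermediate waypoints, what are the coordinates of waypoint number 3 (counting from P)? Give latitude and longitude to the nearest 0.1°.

Convert each endpoint to a unit vector on the sphere (x = cos φ cos λ, y = cos φ sin λ, z = sin φ).
The central angle between the endpoints is δ = arccos(p₁·p₂) ≈ 2.391 rad (137.0°).
Interpolate at f = 3/8 with slerp weights a = sin((1−f)δ)/sin δ ≈ 1.462, b = sin(fδ)/sin δ ≈ 1.145.
p = a·p₁ + b·p₂ ≈ (-0.315, 0.892, -0.326); φ = arcsin(p_z) ≈ -19.01°, λ = atan2(p_y, p_x) ≈ 109.44°.

≈ 19.0°S, 109.4°E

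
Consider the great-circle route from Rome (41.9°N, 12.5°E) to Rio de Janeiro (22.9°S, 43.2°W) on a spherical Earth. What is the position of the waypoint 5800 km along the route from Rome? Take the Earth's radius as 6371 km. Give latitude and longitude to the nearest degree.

≈ 2°N, 25°W

Write both endpoints as unit vectors p₁, p₂ with components (cos φ cos λ, cos φ sin λ, sin φ).
The central angle between the endpoints is δ = arccos(p₁·p₂) ≈ 1.444 rad (82.7°). The total great-circle distance is δ·R ≈ 1.444 × 6371 ≈ 9199 km, so the target fraction is f = 5800/9199 ≈ 0.630.
Interpolate at f ≈ 0.630 with slerp weights a = sin((1−f)δ)/sin δ ≈ 0.513, b = sin(fδ)/sin δ ≈ 0.796.
p = a·p₁ + b·p₂ ≈ (0.907, -0.419, 0.033); φ = arcsin(p_z) ≈ 1.87°, λ = atan2(p_y, p_x) ≈ -24.81°.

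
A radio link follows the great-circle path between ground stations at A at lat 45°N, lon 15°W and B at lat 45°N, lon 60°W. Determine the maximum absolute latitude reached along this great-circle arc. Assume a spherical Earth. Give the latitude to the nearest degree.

The great circle lies in the plane with unit normal n̂ = (p₁ × p₂)/|p₁ × p₂|.
Here n̂_z ≈ -0.679; the vertex latitude is φ_max = arccos|n̂_z| ≈ 47.3°.
Check via Clairaut: cos φ_max = |cos φ₁| · sin C = cos(45.0°)·sin(73.7°) ≈ 0.679, again giving ≈ 47.3°.

≈ 47°N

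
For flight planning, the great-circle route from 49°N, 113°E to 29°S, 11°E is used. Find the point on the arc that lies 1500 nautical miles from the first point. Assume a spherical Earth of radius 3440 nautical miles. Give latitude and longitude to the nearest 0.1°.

The haversine formula gives a central angle δ ≈ 2.077 rad (119.0°) between the endpoints. The total great-circle distance is δ·R ≈ 2.077 × 3440 ≈ 7146 nmi, so the target fraction is f = 1500/7146 ≈ 0.210.
Interpolate at f ≈ 0.210 with slerp weights a = sin((1−f)δ)/sin δ ≈ 1.141, b = sin(fδ)/sin δ ≈ 0.483.
p = a·p₁ + b·p₂ ≈ (0.122, 0.770, 0.627); φ = arcsin(p_z) ≈ 38.81°, λ = atan2(p_y, p_x) ≈ 80.97°.

≈ 38.8°N, 81.0°E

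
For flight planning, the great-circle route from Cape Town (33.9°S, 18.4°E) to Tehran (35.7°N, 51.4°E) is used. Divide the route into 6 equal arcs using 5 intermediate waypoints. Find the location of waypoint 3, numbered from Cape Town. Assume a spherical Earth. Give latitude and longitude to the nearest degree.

≈ 1°N, 35°E

The haversine formula gives a central angle δ ≈ 1.329 rad (76.1°) between the endpoints.
Interpolate at f = 3/6 with slerp weights a = sin((1−f)δ)/sin δ ≈ 0.635, b = sin(fδ)/sin δ ≈ 0.635.
p = a·p₁ + b·p₂ ≈ (0.822, 0.569, 0.016); φ = arcsin(p_z) ≈ 0.94°, λ = atan2(p_y, p_x) ≈ 34.71°.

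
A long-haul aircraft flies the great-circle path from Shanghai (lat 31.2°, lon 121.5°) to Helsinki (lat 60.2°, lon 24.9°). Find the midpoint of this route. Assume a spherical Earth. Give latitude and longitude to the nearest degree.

≈ lat 56°, lon 90°

Write both endpoints as unit vectors p₁, p₂ with components (cos φ cos λ, cos φ sin λ, sin φ).
The central angle between the endpoints is δ = arccos(p₁·p₂) ≈ 1.159 rad (66.4°).
Interpolate at f = 1/2 with slerp weights a = sin((1−f)δ)/sin δ ≈ 0.597, b = sin(fδ)/sin δ ≈ 0.597.
p = a·p₁ + b·p₂ ≈ (0.002, 0.561, 0.828); φ = arcsin(p_z) ≈ 55.89°, λ = atan2(p_y, p_x) ≈ 89.76°.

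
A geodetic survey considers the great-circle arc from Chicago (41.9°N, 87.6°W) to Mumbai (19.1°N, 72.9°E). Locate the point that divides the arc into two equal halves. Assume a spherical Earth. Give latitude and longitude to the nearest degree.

≈ (71°N, 27°E)

Convert each endpoint to a unit vector on the sphere (x = cos φ cos λ, y = cos φ sin λ, z = sin φ).
The central angle between the endpoints is δ = arccos(p₁·p₂) ≈ 2.031 rad (116.4°).
Interpolate at f = 1/2 with slerp weights a = sin((1−f)δ)/sin δ ≈ 0.949, b = sin(fδ)/sin δ ≈ 0.949.
p = a·p₁ + b·p₂ ≈ (0.293, 0.151, 0.944); φ = arcsin(p_z) ≈ 70.74°, λ = atan2(p_y, p_x) ≈ 27.30°.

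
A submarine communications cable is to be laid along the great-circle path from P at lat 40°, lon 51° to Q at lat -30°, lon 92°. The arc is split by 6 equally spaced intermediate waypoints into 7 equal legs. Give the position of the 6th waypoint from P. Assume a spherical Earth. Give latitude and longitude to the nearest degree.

≈ lat -20°, lon 86°

From cos δ = sin φ₁ sin φ₂ + cos φ₁ cos φ₂ cos Δλ, the central angle is δ ≈ 1.391 rad (79.7°).
Interpolate at f = 6/7 with slerp weights a = sin((1−f)δ)/sin δ ≈ 0.201, b = sin(fδ)/sin δ ≈ 0.944.
p = a·p₁ + b·p₂ ≈ (0.068, 0.937, -0.343); φ = arcsin(p_z) ≈ -20.07°, λ = atan2(p_y, p_x) ≈ 85.84°.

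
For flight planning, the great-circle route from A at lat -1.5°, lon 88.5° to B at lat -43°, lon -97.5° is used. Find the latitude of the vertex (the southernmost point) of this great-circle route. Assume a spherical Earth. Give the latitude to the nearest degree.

The great circle lies in the plane with unit normal n̂ = (p₁ × p₂)/|p₁ × p₂|.
Here n̂_z ≈ +0.108; the vertex latitude is φ_max = arccos|n̂_z| ≈ 83.8°.
Check via Clairaut: cos φ_max = |cos φ₁| · sin C = cos(1.5°)·sin(173.8°) ≈ 0.108, again giving ≈ 83.8°.

≈ -84°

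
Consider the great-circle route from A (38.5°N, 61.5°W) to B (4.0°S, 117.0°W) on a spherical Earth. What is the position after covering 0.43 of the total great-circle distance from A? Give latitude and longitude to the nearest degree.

The haversine formula gives a central angle δ ≈ 1.161 rad (66.5°) between the endpoints.
Interpolate at f = 0.43 with slerp weights a = sin((1−f)δ)/sin δ ≈ 0.670, b = sin(fδ)/sin δ ≈ 0.522.
p = a·p₁ + b·p₂ ≈ (0.014, -0.925, 0.381); φ = arcsin(p_z) ≈ 22.37°, λ = atan2(p_y, p_x) ≈ -89.14°.

≈ (22°N, 89°W)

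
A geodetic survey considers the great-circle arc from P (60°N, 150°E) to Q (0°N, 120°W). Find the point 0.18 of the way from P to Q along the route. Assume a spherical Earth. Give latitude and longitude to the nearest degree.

≈ (56°N, 180°E)

From cos δ = sin φ₁ sin φ₂ + cos φ₁ cos φ₂ cos Δλ, the central angle is δ ≈ 1.571 rad (90.0°).
Interpolate at f = 0.18 with slerp weights a = sin((1−f)δ)/sin δ ≈ 0.960, b = sin(fδ)/sin δ ≈ 0.279.
p = a·p₁ + b·p₂ ≈ (-0.555, -0.002, 0.832); φ = arcsin(p_z) ≈ 56.27°, λ = atan2(p_y, p_x) ≈ -179.84°.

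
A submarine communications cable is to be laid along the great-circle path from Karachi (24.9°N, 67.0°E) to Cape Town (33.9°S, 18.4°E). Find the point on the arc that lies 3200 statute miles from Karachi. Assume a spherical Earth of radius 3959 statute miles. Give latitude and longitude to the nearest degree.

The haversine formula gives a central angle δ ≈ 1.305 rad (74.7°) between the endpoints. The total great-circle distance is δ·R ≈ 1.305 × 3959 ≈ 5165 mi, so the target fraction is f = 3200/5165 ≈ 0.620.
Interpolate at f ≈ 0.620 with slerp weights a = sin((1−f)δ)/sin δ ≈ 0.494, b = sin(fδ)/sin δ ≈ 0.749.
p = a·p₁ + b·p₂ ≈ (0.765, 0.608, -0.210); φ = arcsin(p_z) ≈ -12.13°, λ = atan2(p_y, p_x) ≈ 38.49°.

≈ 12°S, 38°E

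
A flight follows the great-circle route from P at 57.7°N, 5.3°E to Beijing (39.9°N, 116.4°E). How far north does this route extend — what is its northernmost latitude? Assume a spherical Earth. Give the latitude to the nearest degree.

The great circle lies in the plane with unit normal n̂ = (p₁ × p₂)/|p₁ × p₂|.
Here n̂_z ≈ +0.416; the vertex latitude is φ_max = arccos|n̂_z| ≈ 65.4°.

≈ 65°N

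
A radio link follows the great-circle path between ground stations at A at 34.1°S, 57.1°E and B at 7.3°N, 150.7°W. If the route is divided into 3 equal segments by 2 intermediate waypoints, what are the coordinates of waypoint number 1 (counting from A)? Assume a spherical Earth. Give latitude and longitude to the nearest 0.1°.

≈ 50.4°S, 119.8°E

Convert each endpoint to a unit vector on the sphere (x = cos φ cos λ, y = cos φ sin λ, z = sin φ).
The central angle between the endpoints is δ = arccos(p₁·p₂) ≈ 2.494 rad (142.9°).
Interpolate at f = 1/3 with slerp weights a = sin((1−f)δ)/sin δ ≈ 1.652, b = sin(fδ)/sin δ ≈ 1.226.
p = a·p₁ + b·p₂ ≈ (-0.317, 0.553, -0.770); φ = arcsin(p_z) ≈ -50.37°, λ = atan2(p_y, p_x) ≈ 119.83°.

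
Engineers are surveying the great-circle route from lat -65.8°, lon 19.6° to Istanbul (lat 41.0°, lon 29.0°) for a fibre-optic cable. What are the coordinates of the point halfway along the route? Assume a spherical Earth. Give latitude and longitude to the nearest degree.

From cos δ = sin φ₁ sin φ₂ + cos φ₁ cos φ₂ cos Δλ, the central angle is δ ≈ 1.868 rad (107.0°).
Interpolate at f = 1/2 with slerp weights a = sin((1−f)δ)/sin δ ≈ 0.841, b = sin(fδ)/sin δ ≈ 0.841.
p = a·p₁ + b·p₂ ≈ (0.880, 0.423, -0.215); φ = arcsin(p_z) ≈ -12.44°, λ = atan2(p_y, p_x) ≈ 25.69°.

≈ lat -12°, lon 26°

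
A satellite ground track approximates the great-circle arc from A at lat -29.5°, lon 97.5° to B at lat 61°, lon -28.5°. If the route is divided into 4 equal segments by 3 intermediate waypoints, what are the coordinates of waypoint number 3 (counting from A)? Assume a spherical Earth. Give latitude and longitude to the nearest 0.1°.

≈ lat 53.8°, lon 34.3°

Convert each endpoint to a unit vector on the sphere (x = cos φ cos λ, y = cos φ sin λ, z = sin φ).
The central angle between the endpoints is δ = arccos(p₁·p₂) ≈ 2.317 rad (132.7°).
Interpolate at f = 3/4 with slerp weights a = sin((1−f)δ)/sin δ ≈ 0.745, b = sin(fδ)/sin δ ≈ 1.343.
p = a·p₁ + b·p₂ ≈ (0.487, 0.333, 0.807); φ = arcsin(p_z) ≈ 53.84°, λ = atan2(p_y, p_x) ≈ 34.30°.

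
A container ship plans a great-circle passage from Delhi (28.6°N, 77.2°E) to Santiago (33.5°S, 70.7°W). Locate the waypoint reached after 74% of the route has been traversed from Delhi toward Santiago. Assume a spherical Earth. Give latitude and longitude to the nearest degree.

Write both endpoints as unit vectors p₁, p₂ with components (cos φ cos λ, cos φ sin λ, sin φ).
The central angle between the endpoints is δ = arccos(p₁·p₂) ≈ 2.656 rad (152.2°).
Interpolate at f = 0.74 with slerp weights a = sin((1−f)δ)/sin δ ≈ 1.365, b = sin(fδ)/sin δ ≈ 1.978.
p = a·p₁ + b·p₂ ≈ (0.811, -0.388, -0.438); φ = arcsin(p_z) ≈ -26.00°, λ = atan2(p_y, p_x) ≈ -25.59°.

≈ 26°S, 26°W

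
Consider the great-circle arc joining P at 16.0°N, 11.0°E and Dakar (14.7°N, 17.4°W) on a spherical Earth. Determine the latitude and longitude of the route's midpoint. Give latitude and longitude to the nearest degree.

≈ 16°N, 3°W

Convert each endpoint to a unit vector on the sphere (x = cos φ cos λ, y = cos φ sin λ, z = sin φ).
The central angle between the endpoints is δ = arccos(p₁·p₂) ≈ 0.478 rad (27.4°).
Interpolate at f = 1/2 with slerp weights a = sin((1−f)δ)/sin δ ≈ 0.515, b = sin(fδ)/sin δ ≈ 0.515.
p = a·p₁ + b·p₂ ≈ (0.961, -0.054, 0.272); φ = arcsin(p_z) ≈ 15.81°, λ = atan2(p_y, p_x) ≈ -3.25°.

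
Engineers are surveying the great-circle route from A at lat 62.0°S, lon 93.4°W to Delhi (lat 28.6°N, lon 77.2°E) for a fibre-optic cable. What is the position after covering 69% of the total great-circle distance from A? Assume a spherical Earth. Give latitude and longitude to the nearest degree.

The haversine formula gives a central angle δ ≈ 2.549 rad (146.0°) between the endpoints.
Interpolate at f = 0.69 with slerp weights a = sin((1−f)δ)/sin δ ≈ 1.271, b = sin(fδ)/sin δ ≈ 1.758.
p = a·p₁ + b·p₂ ≈ (0.307, 0.909, -0.281); φ = arcsin(p_z) ≈ -16.32°, λ = atan2(p_y, p_x) ≈ 71.37°.

≈ lat 16°S, lon 71°E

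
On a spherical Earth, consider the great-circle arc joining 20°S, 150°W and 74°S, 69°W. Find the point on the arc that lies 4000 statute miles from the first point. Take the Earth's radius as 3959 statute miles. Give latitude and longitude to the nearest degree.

≈ 71°S, 102°W

Write both endpoints as unit vectors p₁, p₂ with components (cos φ cos λ, cos φ sin λ, sin φ).
The central angle between the endpoints is δ = arccos(p₁·p₂) ≈ 1.193 rad (68.3°). The total great-circle distance is δ·R ≈ 1.193 × 3959 ≈ 4721 mi, so the target fraction is f = 4000/4721 ≈ 0.847.
Interpolate at f ≈ 0.847 with slerp weights a = sin((1−f)δ)/sin δ ≈ 0.195, b = sin(fδ)/sin δ ≈ 0.911.
p = a·p₁ + b·p₂ ≈ (-0.069, -0.326, -0.943); φ = arcsin(p_z) ≈ -70.53°, λ = atan2(p_y, p_x) ≈ -101.88°.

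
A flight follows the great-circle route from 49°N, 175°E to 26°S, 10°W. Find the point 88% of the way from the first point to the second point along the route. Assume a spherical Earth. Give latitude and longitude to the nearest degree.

The haversine formula gives a central angle δ ≈ 2.734 rad (156.7°) between the endpoints.
Interpolate at f = 0.88 with slerp weights a = sin((1−f)δ)/sin δ ≈ 0.814, b = sin(fδ)/sin δ ≈ 1.694.
p = a·p₁ + b·p₂ ≈ (0.968, -0.218, -0.128); φ = arcsin(p_z) ≈ -7.37°, λ = atan2(p_y, p_x) ≈ -12.69°.

≈ 7°S, 13°W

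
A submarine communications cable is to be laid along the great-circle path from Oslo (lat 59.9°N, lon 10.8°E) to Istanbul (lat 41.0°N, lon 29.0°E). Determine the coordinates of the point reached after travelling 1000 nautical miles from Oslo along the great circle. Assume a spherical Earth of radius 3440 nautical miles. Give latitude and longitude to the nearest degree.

≈ lat 46°N, lon 26°E

Write both endpoints as unit vectors p₁, p₂ with components (cos φ cos λ, cos φ sin λ, sin φ).
The central angle between the endpoints is δ = arccos(p₁·p₂) ≈ 0.384 rad (22.0°). The total great-circle distance is δ·R ≈ 0.384 × 3440 ≈ 1321 nmi, so the target fraction is f = 1000/1321 ≈ 0.757.
Interpolate at f ≈ 0.757 with slerp weights a = sin((1−f)δ)/sin δ ≈ 0.249, b = sin(fδ)/sin δ ≈ 0.765.
p = a·p₁ + b·p₂ ≈ (0.628, 0.303, 0.717); φ = arcsin(p_z) ≈ 45.82°, λ = atan2(p_y, p_x) ≈ 25.79°.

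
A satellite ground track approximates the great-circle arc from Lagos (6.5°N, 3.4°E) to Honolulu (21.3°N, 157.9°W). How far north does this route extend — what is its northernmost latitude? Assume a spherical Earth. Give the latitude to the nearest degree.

The great circle lies in the plane with unit normal n̂ = (p₁ × p₂)/|p₁ × p₂|.
Here n̂_z ≈ -0.540; the vertex latitude is φ_max = arccos|n̂_z| ≈ 57.3°.

≈ 57°N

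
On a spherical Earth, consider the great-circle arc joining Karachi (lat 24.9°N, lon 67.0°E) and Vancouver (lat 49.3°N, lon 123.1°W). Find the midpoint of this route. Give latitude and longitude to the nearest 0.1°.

≈ lat 76.2°N, lon 90.3°E

The haversine formula gives a central angle δ ≈ 1.837 rad (105.3°) between the endpoints.
Interpolate at f = 1/2 with slerp weights a = sin((1−f)δ)/sin δ ≈ 0.824, b = sin(fδ)/sin δ ≈ 0.824.
p = a·p₁ + b·p₂ ≈ (-0.001, 0.238, 0.971); φ = arcsin(p_z) ≈ 76.24°, λ = atan2(p_y, p_x) ≈ 90.34°.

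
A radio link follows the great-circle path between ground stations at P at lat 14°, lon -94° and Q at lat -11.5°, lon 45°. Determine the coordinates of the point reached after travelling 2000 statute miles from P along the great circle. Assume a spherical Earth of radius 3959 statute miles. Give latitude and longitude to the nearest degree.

Convert each endpoint to a unit vector on the sphere (x = cos φ cos λ, y = cos φ sin λ, z = sin φ).
The central angle between the endpoints is δ = arccos(p₁·p₂) ≈ 2.443 rad (140.0°). The total great-circle distance is δ·R ≈ 2.443 × 3959 ≈ 9672 mi, so the target fraction is f = 2000/9672 ≈ 0.207.
Interpolate at f ≈ 0.207 with slerp weights a = sin((1−f)δ)/sin δ ≈ 1.451, b = sin(fδ)/sin δ ≈ 0.753.
p = a·p₁ + b·p₂ ≈ (0.423, -0.883, 0.201); φ = arcsin(p_z) ≈ 11.60°, λ = atan2(p_y, p_x) ≈ -64.40°.

≈ lat 12°, lon -64°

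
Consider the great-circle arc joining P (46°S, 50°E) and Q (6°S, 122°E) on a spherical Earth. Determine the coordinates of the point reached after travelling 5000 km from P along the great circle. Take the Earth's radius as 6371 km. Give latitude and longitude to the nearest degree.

Write both endpoints as unit vectors p₁, p₂ with components (cos φ cos λ, cos φ sin λ, sin φ).
The central angle between the endpoints is δ = arccos(p₁·p₂) ≈ 1.278 rad (73.2°). The total great-circle distance is δ·R ≈ 1.278 × 6371 ≈ 8142 km, so the target fraction is f = 5000/8142 ≈ 0.614.
Interpolate at f ≈ 0.614 with slerp weights a = sin((1−f)δ)/sin δ ≈ 0.494, b = sin(fδ)/sin δ ≈ 0.738.
p = a·p₁ + b·p₂ ≈ (-0.168, 0.886, -0.433); φ = arcsin(p_z) ≈ -25.65°, λ = atan2(p_y, p_x) ≈ 100.75°.

≈ (26°S, 101°E)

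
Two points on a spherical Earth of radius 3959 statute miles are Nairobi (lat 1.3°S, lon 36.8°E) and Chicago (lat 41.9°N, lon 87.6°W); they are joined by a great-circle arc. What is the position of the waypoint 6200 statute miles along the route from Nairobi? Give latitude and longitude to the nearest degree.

Convert each endpoint to a unit vector on the sphere (x = cos φ cos λ, y = cos φ sin λ, z = sin φ).
The central angle between the endpoints is δ = arccos(p₁·p₂) ≈ 2.021 rad (115.8°). The total great-circle distance is δ·R ≈ 2.021 × 3959 ≈ 8003 mi, so the target fraction is f = 6200/8003 ≈ 0.775.
Interpolate at f ≈ 0.775 with slerp weights a = sin((1−f)δ)/sin δ ≈ 0.489, b = sin(fδ)/sin δ ≈ 1.111.
p = a·p₁ + b·p₂ ≈ (0.426, -0.534, 0.731); φ = arcsin(p_z) ≈ 46.95°, λ = atan2(p_y, p_x) ≈ -51.41°.

≈ lat 47°N, lon 51°W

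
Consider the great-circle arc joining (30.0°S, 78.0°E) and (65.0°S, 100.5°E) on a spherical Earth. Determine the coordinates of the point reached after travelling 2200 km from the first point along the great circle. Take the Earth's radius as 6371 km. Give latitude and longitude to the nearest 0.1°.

Convert each endpoint to a unit vector on the sphere (x = cos φ cos λ, y = cos φ sin λ, z = sin φ).
The central angle between the endpoints is δ = arccos(p₁·p₂) ≈ 0.658 rad (37.7°). The total great-circle distance is δ·R ≈ 0.658 × 6371 ≈ 4191 km, so the target fraction is f = 2200/4191 ≈ 0.525.
Interpolate at f ≈ 0.525 with slerp weights a = sin((1−f)δ)/sin δ ≈ 0.503, b = sin(fδ)/sin δ ≈ 0.554.
p = a·p₁ + b·p₂ ≈ (0.048, 0.656, -0.753); φ = arcsin(p_z) ≈ -48.87°, λ = atan2(p_y, p_x) ≈ 85.82°.

≈ (48.9°S, 85.8°E)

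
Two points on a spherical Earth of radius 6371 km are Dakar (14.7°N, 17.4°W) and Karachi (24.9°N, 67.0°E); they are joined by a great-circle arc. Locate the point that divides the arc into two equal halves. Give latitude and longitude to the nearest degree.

≈ (26°N, 23°E)

Write both endpoints as unit vectors p₁, p₂ with components (cos φ cos λ, cos φ sin λ, sin φ).
The central angle between the endpoints is δ = arccos(p₁·p₂) ≈ 1.377 rad (78.9°).
Interpolate at f = 1/2 with slerp weights a = sin((1−f)δ)/sin δ ≈ 0.648, b = sin(fδ)/sin δ ≈ 0.648.
p = a·p₁ + b·p₂ ≈ (0.827, 0.353, 0.437); φ = arcsin(p_z) ≈ 25.91°, λ = atan2(p_y, p_x) ≈ 23.13°.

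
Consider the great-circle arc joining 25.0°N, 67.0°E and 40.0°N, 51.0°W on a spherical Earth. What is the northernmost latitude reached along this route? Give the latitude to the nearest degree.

≈ 52°N

The great circle lies in the plane with unit normal n̂ = (p₁ × p₂)/|p₁ × p₂|.
Here n̂_z ≈ -0.614; the vertex latitude is φ_max = arccos|n̂_z| ≈ 52.1°.
Check via Clairaut: cos φ_max = |cos φ₁| · sin C = cos(25.0°)·sin(42.6°) ≈ 0.614, again giving ≈ 52.1°.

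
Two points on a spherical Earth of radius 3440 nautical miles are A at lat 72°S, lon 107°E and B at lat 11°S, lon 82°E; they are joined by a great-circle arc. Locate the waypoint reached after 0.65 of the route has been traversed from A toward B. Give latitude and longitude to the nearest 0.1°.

≈ lat 32.7°S, lon 85.7°E

The haversine formula gives a central angle δ ≈ 1.097 rad (62.8°) between the endpoints.
Interpolate at f = 0.65 with slerp weights a = sin((1−f)δ)/sin δ ≈ 0.421, b = sin(fδ)/sin δ ≈ 0.735.
p = a·p₁ + b·p₂ ≈ (0.062, 0.839, -0.541); φ = arcsin(p_z) ≈ -32.72°, λ = atan2(p_y, p_x) ≈ 85.75°.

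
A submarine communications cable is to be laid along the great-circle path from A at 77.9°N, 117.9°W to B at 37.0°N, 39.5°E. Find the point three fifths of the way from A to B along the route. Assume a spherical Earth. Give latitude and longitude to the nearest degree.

≈ 63°N, 35°E

Write both endpoints as unit vectors p₁, p₂ with components (cos φ cos λ, cos φ sin λ, sin φ).
The central angle between the endpoints is δ = arccos(p₁·p₂) ≈ 1.122 rad (64.3°).
Interpolate at f = 3/5 with slerp weights a = sin((1−f)δ)/sin δ ≈ 0.482, b = sin(fδ)/sin δ ≈ 0.692.
p = a·p₁ + b·p₂ ≈ (0.379, 0.262, 0.887); φ = arcsin(p_z) ≈ 62.54°, λ = atan2(p_y, p_x) ≈ 34.67°.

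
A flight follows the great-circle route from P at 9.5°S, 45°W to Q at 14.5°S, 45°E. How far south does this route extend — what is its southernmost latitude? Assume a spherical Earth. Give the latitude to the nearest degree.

The great circle lies in the plane with unit normal n̂ = (p₁ × p₂)/|p₁ × p₂|.
Here n̂_z ≈ +0.956; the vertex latitude is φ_max = arccos|n̂_z| ≈ 17.1°.

≈ 17°S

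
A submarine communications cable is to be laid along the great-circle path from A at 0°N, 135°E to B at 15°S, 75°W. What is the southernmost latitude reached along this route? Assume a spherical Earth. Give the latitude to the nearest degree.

≈ 28°S

The great circle lies in the plane with unit normal n̂ = (p₁ × p₂)/|p₁ × p₂|.
Here n̂_z ≈ +0.881; the vertex latitude is φ_max = arccos|n̂_z| ≈ 28.2°.
Check via Clairaut: cos φ_max = |cos φ₁| · sin C = cos(0.0°)·sin(118.2°) ≈ 0.881, again giving ≈ 28.2°.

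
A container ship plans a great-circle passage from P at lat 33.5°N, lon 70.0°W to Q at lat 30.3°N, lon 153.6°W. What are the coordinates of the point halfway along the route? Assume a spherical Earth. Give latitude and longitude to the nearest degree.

The haversine formula gives a central angle δ ≈ 1.204 rad (69.0°) between the endpoints.
Interpolate at f = 1/2 with slerp weights a = sin((1−f)δ)/sin δ ≈ 0.607, b = sin(fδ)/sin δ ≈ 0.607.
p = a·p₁ + b·p₂ ≈ (-0.296, -0.708, 0.641); φ = arcsin(p_z) ≈ 39.86°, λ = atan2(p_y, p_x) ≈ -112.69°.

≈ lat 40°N, lon 113°W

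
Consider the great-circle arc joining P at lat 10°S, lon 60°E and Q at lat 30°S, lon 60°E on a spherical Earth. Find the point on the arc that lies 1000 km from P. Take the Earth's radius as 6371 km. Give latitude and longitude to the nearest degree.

≈ lat 19°S, lon 60°E

Convert each endpoint to a unit vector on the sphere (x = cos φ cos λ, y = cos φ sin λ, z = sin φ).
The central angle between the endpoints is δ = arccos(p₁·p₂) ≈ 0.349 rad (20.0°). The total great-circle distance is δ·R ≈ 0.349 × 6371 ≈ 2224 km, so the target fraction is f = 1000/2224 ≈ 0.450.
Interpolate at f ≈ 0.450 with slerp weights a = sin((1−f)δ)/sin δ ≈ 0.558, b = sin(fδ)/sin δ ≈ 0.457.
p = a·p₁ + b·p₂ ≈ (0.473, 0.819, -0.325); φ = arcsin(p_z) ≈ -18.99°, λ = atan2(p_y, p_x) ≈ 60.00°.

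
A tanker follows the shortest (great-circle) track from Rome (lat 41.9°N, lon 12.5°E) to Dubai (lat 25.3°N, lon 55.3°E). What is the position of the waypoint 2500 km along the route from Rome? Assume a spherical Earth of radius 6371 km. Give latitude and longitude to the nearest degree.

From cos δ = sin φ₁ sin φ₂ + cos φ₁ cos φ₂ cos Δλ, the central angle is δ ≈ 0.677 rad (38.8°). The total great-circle distance is δ·R ≈ 0.677 × 6371 ≈ 4316 km, so the target fraction is f = 2500/4316 ≈ 0.579.
Interpolate at f ≈ 0.579 with slerp weights a = sin((1−f)δ)/sin δ ≈ 0.449, b = sin(fδ)/sin δ ≈ 0.610.
p = a·p₁ + b·p₂ ≈ (0.640, 0.526, 0.560); φ = arcsin(p_z) ≈ 34.08°, λ = atan2(p_y, p_x) ≈ 39.40°.

≈ lat 34°N, lon 39°E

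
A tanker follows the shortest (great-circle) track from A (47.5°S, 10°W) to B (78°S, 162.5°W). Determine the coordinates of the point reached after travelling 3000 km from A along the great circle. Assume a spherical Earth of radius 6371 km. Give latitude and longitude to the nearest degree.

Convert each endpoint to a unit vector on the sphere (x = cos φ cos λ, y = cos φ sin λ, z = sin φ).
The central angle between the endpoints is δ = arccos(p₁·p₂) ≈ 0.932 rad (53.4°). The total great-circle distance is δ·R ≈ 0.932 × 6371 ≈ 5935 km, so the target fraction is f = 3000/5935 ≈ 0.505.
Interpolate at f ≈ 0.505 with slerp weights a = sin((1−f)δ)/sin δ ≈ 0.554, b = sin(fδ)/sin δ ≈ 0.565.
p = a·p₁ + b·p₂ ≈ (0.256, -0.100, -0.961); φ = arcsin(p_z) ≈ -74.02°, λ = atan2(p_y, p_x) ≈ -21.37°.

≈ (74°S, 21°W)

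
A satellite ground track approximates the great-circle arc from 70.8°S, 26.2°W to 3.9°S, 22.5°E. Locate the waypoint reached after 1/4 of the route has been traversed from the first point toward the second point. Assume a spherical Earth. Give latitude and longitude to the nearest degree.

Write both endpoints as unit vectors p₁, p₂ with components (cos φ cos λ, cos φ sin λ, sin φ).
The central angle between the endpoints is δ = arccos(p₁·p₂) ≈ 1.286 rad (73.7°).
Interpolate at f = 1/4 with slerp weights a = sin((1−f)δ)/sin δ ≈ 0.856, b = sin(fδ)/sin δ ≈ 0.329.
p = a·p₁ + b·p₂ ≈ (0.556, 0.001, -0.831); φ = arcsin(p_z) ≈ -56.21°, λ = atan2(p_y, p_x) ≈ 0.14°.

≈ 56°S, 0°E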